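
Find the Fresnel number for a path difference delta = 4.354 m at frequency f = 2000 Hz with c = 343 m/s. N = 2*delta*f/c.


N = 2*delta*f/c = 2*delta/lambda, where lambda = c/f
lambda = 343 / 2000 = 0.1715 m
N = 2 * 4.354 / 0.1715 = 50.776


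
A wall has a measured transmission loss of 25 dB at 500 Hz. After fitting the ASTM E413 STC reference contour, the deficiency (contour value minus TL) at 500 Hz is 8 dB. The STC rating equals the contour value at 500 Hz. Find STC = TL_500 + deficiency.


By ASTM E413, STC = value of the fitted reference contour at 500 Hz.
Contour value at 500 Hz = TL_500 + deficiency = 25 + 8 = 33
STC = 33


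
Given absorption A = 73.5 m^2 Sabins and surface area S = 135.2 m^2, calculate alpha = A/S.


Absorption coefficient = absorbed power / incident power
alpha = A / S = 73.5 / 135.2 = 0.54364


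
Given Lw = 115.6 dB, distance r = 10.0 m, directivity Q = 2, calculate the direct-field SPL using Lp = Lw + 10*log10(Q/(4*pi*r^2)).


4*pi*r^2 = 4*pi*10.0^2 = 1256.64 m^2
Q / (4*pi*r^2) = 2 / 1256.64 = 0.00159155
Lp = 115.6 + 10*log10(0.00159155) = 87.618 dB


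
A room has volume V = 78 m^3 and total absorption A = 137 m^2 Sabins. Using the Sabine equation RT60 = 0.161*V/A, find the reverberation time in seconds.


RT60 = 0.161 * 78 / 137 = 0.091664 s


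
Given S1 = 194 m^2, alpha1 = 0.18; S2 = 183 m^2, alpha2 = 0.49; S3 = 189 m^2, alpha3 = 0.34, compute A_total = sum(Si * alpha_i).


194 * 0.18 = 34.92
183 * 0.49 = 89.67
189 * 0.34 = 64.26
A_total = 34.92 + 89.67 + 64.26 = 188.85 m^2


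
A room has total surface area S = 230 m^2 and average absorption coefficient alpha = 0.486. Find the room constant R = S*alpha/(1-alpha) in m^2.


R = 230 * 0.486 / (1 - 0.486) = 217.47 m^2


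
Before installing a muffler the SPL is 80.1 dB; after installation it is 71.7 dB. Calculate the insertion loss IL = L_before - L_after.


Insertion loss = SPL without muffler - SPL with muffler
IL = 80.1 - 71.7 = 8.4 dB


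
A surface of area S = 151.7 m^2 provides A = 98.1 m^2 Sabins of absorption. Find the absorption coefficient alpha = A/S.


Absorption coefficient = absorbed power / incident power
alpha = A / S = 98.1 / 151.7 = 0.64667


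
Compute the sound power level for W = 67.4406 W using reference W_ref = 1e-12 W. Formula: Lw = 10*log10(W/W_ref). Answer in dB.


W / W_ref = 67.4406 / 1e-12 = 6.74406e+13
Lw = 10 * log10(6.74406e+13) = 138.29 dB


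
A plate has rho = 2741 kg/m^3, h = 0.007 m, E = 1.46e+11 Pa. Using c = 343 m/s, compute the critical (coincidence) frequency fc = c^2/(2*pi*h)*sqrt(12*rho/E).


12*rho/E = 12*2741/1.46e+11 = 2.25288e-07
sqrt(12*rho/E) = sqrt(2.25288e-07) = 0.000474645
c^2/(2*pi*h) = 343^2/(2*pi*0.007) = 2.67492e+06
fc = 2.67492e+06 * 0.000474645 = 1269.6 Hz


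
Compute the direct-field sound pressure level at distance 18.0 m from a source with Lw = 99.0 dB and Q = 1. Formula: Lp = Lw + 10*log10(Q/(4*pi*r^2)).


4*pi*r^2 = 4*pi*18.0^2 = 4071.5 m^2
Q / (4*pi*r^2) = 1 / 4071.5 = 0.00024561
Lp = 99.0 + 10*log10(0.00024561) = 62.902 dB


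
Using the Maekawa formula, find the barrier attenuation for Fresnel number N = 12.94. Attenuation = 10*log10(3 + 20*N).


3 + 20*N = 3 + 20*12.94 = 261.8
Att = 10*log10(261.8) = 24.18 dB


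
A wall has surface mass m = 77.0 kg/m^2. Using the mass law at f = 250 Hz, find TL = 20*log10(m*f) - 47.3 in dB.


m * f = 77.0 * 250 = 19250
20*log10(19250) = 85.6886 dB
TL = 85.6886 - 47.3 = 38.389 dB


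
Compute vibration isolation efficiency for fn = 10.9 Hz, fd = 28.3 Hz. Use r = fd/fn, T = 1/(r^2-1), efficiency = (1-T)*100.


r = 28.3 / 10.9 = 2.59633
r^2 - 1 = 2.59633^2 - 1 = 5.74093
T = 1/5.74093 = 0.174188
Efficiency = (1 - 0.174188)*100 = 82.581 %


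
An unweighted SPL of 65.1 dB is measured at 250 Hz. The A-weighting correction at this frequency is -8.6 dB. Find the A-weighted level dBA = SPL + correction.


A-weighting table: 250 Hz -> -8.6 dB correction
SPL_A = SPL + correction = 65.1 + (-8.6) = 56.5 dBA


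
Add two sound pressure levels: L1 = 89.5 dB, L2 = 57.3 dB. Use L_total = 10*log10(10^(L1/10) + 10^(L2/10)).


10^(89.5/10) = 8.91251e+08
10^(57.3/10) = 537032
Sum = 8.91251e+08 + 537032 = 8.91788e+08
L_total = 10*log10(8.91788e+08) = 89.503 dB


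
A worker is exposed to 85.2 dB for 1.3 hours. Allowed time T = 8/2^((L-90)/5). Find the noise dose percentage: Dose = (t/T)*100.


T_allowed = 8 / 2^((85.2 - 90)/5) = 15.5625 hr
Dose = 1.3 / 15.5625 * 100 = 8.3534 %


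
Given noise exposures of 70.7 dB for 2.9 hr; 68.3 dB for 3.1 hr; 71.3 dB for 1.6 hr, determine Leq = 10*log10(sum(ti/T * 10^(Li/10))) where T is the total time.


T_total = 2.9 + 3.1 + 1.6 = 7.6 hr
(2.9/7.6) * 10^(70.7/10) = 4.48316e+06
(3.1/7.6) * 10^(68.3/10) = 2.75771e+06
(1.6/7.6) * 10^(71.3/10) = 2.83992e+06
Sum = 4.48316e+06 + 2.75771e+06 + 2.83992e+06 = 1.00808e+07
Leq = 10*log10(1.00808e+07) = 70.035 dB


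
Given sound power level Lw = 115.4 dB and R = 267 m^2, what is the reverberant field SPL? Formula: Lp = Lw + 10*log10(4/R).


4/R = 4/267 = 0.0149813
Lp = 115.4 + 10*log10(0.0149813) = 97.155 dB


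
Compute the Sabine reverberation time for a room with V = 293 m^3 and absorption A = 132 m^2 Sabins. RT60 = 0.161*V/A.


RT60 = 0.161 * 293 / 132 = 0.35737 s


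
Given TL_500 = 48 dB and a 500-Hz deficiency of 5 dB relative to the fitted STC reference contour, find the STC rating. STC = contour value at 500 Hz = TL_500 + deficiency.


By ASTM E413, STC = value of the fitted reference contour at 500 Hz.
Contour value at 500 Hz = TL_500 + deficiency = 48 + 5 = 53
STC = 53


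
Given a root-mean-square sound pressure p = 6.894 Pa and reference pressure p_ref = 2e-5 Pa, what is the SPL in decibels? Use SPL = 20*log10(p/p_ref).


p / p_ref = 6.894 / 2e-5 = 344700
SPL = 20 * log10(344700) = 110.75 dB


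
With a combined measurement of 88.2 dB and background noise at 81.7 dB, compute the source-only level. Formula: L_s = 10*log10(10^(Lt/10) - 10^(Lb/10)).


10^(88.2/10) = 6.60693e+08
10^(81.7/10) = 1.47911e+08
Difference = 6.60693e+08 - 1.47911e+08 = 5.12782e+08
L_source = 10*log10(5.12782e+08) = 87.099 dB


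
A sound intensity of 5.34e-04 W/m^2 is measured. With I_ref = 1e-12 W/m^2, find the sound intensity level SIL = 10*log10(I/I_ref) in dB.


I / I_ref = 5.34e-04 / 1e-12 = 5.34e+08
SIL = 10 * log10(5.34e+08) = 87.275 dB


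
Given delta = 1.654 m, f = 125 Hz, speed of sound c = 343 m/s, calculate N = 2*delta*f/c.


N = 2*delta*f/c = 2*delta/lambda, where lambda = c/f
lambda = 343 / 125 = 2.744 m
N = 2 * 1.654 / 2.744 = 1.2055


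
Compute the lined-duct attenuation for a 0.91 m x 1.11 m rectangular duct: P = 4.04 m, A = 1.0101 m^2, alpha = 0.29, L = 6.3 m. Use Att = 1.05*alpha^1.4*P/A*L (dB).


alpha^1.4 = 0.29^1.4 = 0.176749
Attenuation rate = 1.05 * alpha^1.4 * P / A
= 1.05 * 0.176749 * 4.04 / 1.0101 = 0.742272 dB/m
Total Att = 0.742272 * 6.3 = 4.6763 dB


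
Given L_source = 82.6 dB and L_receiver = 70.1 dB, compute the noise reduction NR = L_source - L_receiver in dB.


NR = L_source - L_receiver (difference between source and receiving room levels)
NR = 82.6 - 70.1 = 12.5 dB


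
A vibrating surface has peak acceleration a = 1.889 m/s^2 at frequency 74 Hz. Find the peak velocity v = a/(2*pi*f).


omega = 2*pi*f = 2*pi*74 = 464.956 rad/s
v = a / omega = 1.889 / 464.956 = 0.0040628 m/s


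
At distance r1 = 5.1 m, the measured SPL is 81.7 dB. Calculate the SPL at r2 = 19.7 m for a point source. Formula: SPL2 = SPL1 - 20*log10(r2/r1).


r2/r1 = 19.7/5.1 = 3.86275
Correction = 20*log10(3.86275) = 11.7379 dB
SPL2 = 81.7 - 11.7379 = 69.962 dB


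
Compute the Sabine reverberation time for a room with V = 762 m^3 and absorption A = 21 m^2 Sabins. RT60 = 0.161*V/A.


RT60 = 0.161 * 762 / 21 = 5.842 s


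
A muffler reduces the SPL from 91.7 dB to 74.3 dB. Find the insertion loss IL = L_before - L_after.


Insertion loss = SPL without muffler - SPL with muffler
IL = 91.7 - 74.3 = 17.4 dB


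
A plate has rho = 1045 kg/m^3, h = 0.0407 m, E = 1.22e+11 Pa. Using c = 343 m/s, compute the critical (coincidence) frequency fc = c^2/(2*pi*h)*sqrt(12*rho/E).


12*rho/E = 12*1045/1.22e+11 = 1.02787e-07
sqrt(12*rho/E) = sqrt(1.02787e-07) = 0.000320604
c^2/(2*pi*h) = 343^2/(2*pi*0.0407) = 460059
fc = 460059 * 0.000320604 = 147.5 Hz


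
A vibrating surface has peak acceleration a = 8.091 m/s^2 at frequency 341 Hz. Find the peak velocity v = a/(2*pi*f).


omega = 2*pi*f = 2*pi*341 = 2142.57 rad/s
v = a / omega = 8.091 / 2142.57 = 0.0037763 m/s


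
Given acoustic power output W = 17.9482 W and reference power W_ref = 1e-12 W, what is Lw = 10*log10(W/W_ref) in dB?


W / W_ref = 17.9482 / 1e-12 = 1.79482e+13
Lw = 10 * log10(1.79482e+13) = 132.54 dB


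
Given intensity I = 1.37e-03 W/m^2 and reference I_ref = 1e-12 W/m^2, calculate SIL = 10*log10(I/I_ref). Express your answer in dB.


I / I_ref = 1.37e-03 / 1e-12 = 1.37e+09
SIL = 10 * log10(1.37e+09) = 91.367 dB


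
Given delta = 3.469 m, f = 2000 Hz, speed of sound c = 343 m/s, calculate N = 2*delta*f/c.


N = 2*delta*f/c = 2*delta/lambda, where lambda = c/f
lambda = 343 / 2000 = 0.1715 m
N = 2 * 3.469 / 0.1715 = 40.455


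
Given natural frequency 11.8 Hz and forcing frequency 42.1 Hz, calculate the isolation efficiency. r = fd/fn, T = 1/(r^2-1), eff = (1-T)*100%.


r = 42.1 / 11.8 = 3.5678
r^2 - 1 = 3.5678^2 - 1 = 11.7292
T = 1/11.7292 = 0.0852573
Efficiency = (1 - 0.0852573)*100 = 91.474 %


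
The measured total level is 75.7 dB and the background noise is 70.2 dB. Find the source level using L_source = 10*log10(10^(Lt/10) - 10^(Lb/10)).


10^(75.7/10) = 3.71535e+07
10^(70.2/10) = 1.04713e+07
Difference = 3.71535e+07 - 1.04713e+07 = 2.66822e+07
L_source = 10*log10(2.66822e+07) = 74.262 dB


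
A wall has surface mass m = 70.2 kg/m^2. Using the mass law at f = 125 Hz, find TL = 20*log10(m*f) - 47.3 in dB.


m * f = 70.2 * 125 = 8775
20*log10(8775) = 78.8649 dB
TL = 78.8649 - 47.3 = 31.565 dB


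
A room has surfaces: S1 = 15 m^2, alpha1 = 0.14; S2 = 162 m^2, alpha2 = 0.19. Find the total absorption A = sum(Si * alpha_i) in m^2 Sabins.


15 * 0.14 = 2.1
162 * 0.19 = 30.78
A_total = 2.1 + 30.78 = 32.88 m^2


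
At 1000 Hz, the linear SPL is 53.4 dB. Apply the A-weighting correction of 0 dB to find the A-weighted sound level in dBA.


A-weighting table: 1000 Hz -> 0 dB correction
SPL_A = SPL + correction = 53.4 + (0) = 53.4 dBA


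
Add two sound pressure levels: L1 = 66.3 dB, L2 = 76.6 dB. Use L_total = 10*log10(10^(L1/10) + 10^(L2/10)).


10^(66.3/10) = 4.2658e+06
10^(76.6/10) = 4.57088e+07
Sum = 4.2658e+06 + 4.57088e+07 = 4.99746e+07
L_total = 10*log10(4.99746e+07) = 76.987 dB


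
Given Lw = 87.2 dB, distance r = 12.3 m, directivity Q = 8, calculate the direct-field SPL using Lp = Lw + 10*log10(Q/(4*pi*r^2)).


4*pi*r^2 = 4*pi*12.3^2 = 1901.17 m^2
Q / (4*pi*r^2) = 8 / 1901.17 = 0.00420794
Lp = 87.2 + 10*log10(0.00420794) = 63.441 dB


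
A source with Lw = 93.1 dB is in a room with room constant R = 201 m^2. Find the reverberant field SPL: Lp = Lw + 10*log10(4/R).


4/R = 4/201 = 0.0199005
Lp = 93.1 + 10*log10(0.0199005) = 76.089 dB


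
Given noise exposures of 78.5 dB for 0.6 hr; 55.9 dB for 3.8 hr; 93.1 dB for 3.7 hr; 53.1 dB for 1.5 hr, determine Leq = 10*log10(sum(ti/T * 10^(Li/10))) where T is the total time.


T_total = 0.6 + 3.8 + 3.7 + 1.5 = 9.6 hr
(0.6/9.6) * 10^(78.5/10) = 4.42466e+06
(3.8/9.6) * 10^(55.9/10) = 153997
(3.7/9.6) * 10^(93.1/10) = 7.8692e+08
(1.5/9.6) * 10^(53.1/10) = 31902.2
Sum = 4.42466e+06 + 153997 + 7.8692e+08 + 31902.2 = 7.91531e+08
Leq = 10*log10(7.91531e+08) = 88.985 dB


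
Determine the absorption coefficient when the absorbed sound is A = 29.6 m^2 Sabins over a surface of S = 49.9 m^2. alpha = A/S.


Absorption coefficient = absorbed power / incident power
alpha = A / S = 29.6 / 49.9 = 0.59319


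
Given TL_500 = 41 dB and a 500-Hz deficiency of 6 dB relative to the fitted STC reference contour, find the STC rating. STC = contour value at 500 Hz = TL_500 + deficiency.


By ASTM E413, STC = value of the fitted reference contour at 500 Hz.
Contour value at 500 Hz = TL_500 + deficiency = 41 + 6 = 47
STC = 47


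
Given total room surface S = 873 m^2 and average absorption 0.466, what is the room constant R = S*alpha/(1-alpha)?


R = 873 * 0.466 / (1 - 0.466) = 761.83 m^2


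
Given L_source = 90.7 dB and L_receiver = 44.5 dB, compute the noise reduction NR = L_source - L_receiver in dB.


NR = L_source - L_receiver (difference between source and receiving room levels)
NR = 90.7 - 44.5 = 46.2 dB


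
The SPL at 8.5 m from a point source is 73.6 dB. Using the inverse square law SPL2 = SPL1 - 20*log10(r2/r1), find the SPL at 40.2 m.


r2/r1 = 40.2/8.5 = 4.72941
Correction = 20*log10(4.72941) = 13.4961 dB
SPL2 = 73.6 - 13.4961 = 60.104 dB


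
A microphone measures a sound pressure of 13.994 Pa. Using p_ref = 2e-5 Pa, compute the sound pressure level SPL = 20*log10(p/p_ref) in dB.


p / p_ref = 13.994 / 2e-5 = 699700
SPL = 20 * log10(699700) = 116.9 dB


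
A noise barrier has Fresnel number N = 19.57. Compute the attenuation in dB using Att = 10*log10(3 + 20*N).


3 + 20*N = 3 + 20*19.57 = 394.4
Att = 10*log10(394.4) = 25.959 dB


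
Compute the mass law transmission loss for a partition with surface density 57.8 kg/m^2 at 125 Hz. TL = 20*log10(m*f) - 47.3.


m * f = 57.8 * 125 = 7225
20*log10(7225) = 77.1768 dB
TL = 77.1768 - 47.3 = 29.877 dB


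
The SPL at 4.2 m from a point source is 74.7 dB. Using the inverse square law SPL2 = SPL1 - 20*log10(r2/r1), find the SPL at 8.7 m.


r2/r1 = 8.7/4.2 = 2.07143
Correction = 20*log10(2.07143) = 6.32541 dB
SPL2 = 74.7 - 6.32541 = 68.375 dB


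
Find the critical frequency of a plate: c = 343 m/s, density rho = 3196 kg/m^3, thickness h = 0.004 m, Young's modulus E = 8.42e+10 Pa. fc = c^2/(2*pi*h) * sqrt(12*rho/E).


12*rho/E = 12*3196/8.42e+10 = 4.55487e-07
sqrt(12*rho/E) = sqrt(4.55487e-07) = 0.000674898
c^2/(2*pi*h) = 343^2/(2*pi*0.004) = 4.6811e+06
fc = 4.6811e+06 * 0.000674898 = 3159.3 Hz


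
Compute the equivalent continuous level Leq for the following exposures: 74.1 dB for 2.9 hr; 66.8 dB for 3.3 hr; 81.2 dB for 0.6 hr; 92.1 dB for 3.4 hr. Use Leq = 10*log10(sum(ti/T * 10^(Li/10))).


T_total = 2.9 + 3.3 + 0.6 + 3.4 = 10.2 hr
(2.9/10.2) * 10^(74.1/10) = 7.30799e+06
(3.3/10.2) * 10^(66.8/10) = 1.54851e+06
(0.6/10.2) * 10^(81.2/10) = 7.75445e+06
(3.4/10.2) * 10^(92.1/10) = 5.40603e+08
Sum = 7.30799e+06 + 1.54851e+06 + 7.75445e+06 + 5.40603e+08 = 5.57214e+08
Leq = 10*log10(5.57214e+08) = 87.46 dB


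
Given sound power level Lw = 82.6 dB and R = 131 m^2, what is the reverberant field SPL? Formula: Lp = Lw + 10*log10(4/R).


4/R = 4/131 = 0.0305344
Lp = 82.6 + 10*log10(0.0305344) = 67.448 dB


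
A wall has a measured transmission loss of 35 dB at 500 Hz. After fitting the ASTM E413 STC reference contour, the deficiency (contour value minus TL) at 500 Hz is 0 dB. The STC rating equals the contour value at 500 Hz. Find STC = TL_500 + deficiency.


By ASTM E413, STC = value of the fitted reference contour at 500 Hz.
Contour value at 500 Hz = TL_500 + deficiency = 35 + 0 = 35
STC = 35


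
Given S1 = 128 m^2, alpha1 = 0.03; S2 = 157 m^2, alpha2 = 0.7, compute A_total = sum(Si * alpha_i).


128 * 0.03 = 3.84
157 * 0.7 = 109.9
A_total = 3.84 + 109.9 = 113.74 m^2


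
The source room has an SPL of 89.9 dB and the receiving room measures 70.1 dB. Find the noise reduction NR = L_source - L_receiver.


NR = L_source - L_receiver (difference between source and receiving room levels)
NR = 89.9 - 70.1 = 19.8 dB


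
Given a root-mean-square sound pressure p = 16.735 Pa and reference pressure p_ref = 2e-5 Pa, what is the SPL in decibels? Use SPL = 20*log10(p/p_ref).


p / p_ref = 16.735 / 2e-5 = 836750
SPL = 20 * log10(836750) = 118.45 dB


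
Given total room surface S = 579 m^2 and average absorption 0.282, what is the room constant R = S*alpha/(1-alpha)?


R = 579 * 0.282 / (1 - 0.282) = 227.41 m^2


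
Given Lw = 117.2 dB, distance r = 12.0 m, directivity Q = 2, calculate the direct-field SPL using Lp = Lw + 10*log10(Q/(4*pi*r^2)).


4*pi*r^2 = 4*pi*12.0^2 = 1809.56 m^2
Q / (4*pi*r^2) = 2 / 1809.56 = 0.00110524
Lp = 117.2 + 10*log10(0.00110524) = 87.635 dB


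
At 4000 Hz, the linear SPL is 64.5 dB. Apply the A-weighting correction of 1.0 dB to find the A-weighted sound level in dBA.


A-weighting table: 4000 Hz -> 1.0 dB correction
SPL_A = SPL + correction = 64.5 + (1.0) = 65.5 dBA


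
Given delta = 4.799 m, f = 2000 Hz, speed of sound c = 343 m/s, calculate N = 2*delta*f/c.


N = 2*delta*f/c = 2*delta/lambda, where lambda = c/f
lambda = 343 / 2000 = 0.1715 m
N = 2 * 4.799 / 0.1715 = 55.965


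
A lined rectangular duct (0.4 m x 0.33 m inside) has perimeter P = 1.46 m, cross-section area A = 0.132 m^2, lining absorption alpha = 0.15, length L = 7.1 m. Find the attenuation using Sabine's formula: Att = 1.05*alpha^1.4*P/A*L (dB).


alpha^1.4 = 0.15^1.4 = 0.0702308
Attenuation rate = 1.05 * alpha^1.4 * P / A
= 1.05 * 0.0702308 * 1.46 / 0.132 = 0.815635 dB/m
Total Att = 0.815635 * 7.1 = 5.791 dB


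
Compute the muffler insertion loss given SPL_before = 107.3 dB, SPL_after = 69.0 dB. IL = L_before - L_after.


Insertion loss = SPL without muffler - SPL with muffler
IL = 107.3 - 69.0 = 38.3 dB


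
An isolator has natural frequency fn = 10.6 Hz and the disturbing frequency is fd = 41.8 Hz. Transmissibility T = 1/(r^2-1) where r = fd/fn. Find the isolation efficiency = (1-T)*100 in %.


r = 41.8 / 10.6 = 3.9434
r^2 - 1 = 3.9434^2 - 1 = 14.5504
T = 1/14.5504 = 0.0687266
Efficiency = (1 - 0.0687266)*100 = 93.127 %


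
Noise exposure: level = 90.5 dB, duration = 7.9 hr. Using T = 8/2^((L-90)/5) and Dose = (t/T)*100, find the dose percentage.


T_allowed = 8 / 2^((90.5 - 90)/5) = 7.46426 hr
Dose = 7.9 / 7.46426 * 100 = 105.84 %


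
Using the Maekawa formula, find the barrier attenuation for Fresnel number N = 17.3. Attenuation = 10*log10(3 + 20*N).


3 + 20*N = 3 + 20*17.3 = 349
Att = 10*log10(349) = 25.428 dB


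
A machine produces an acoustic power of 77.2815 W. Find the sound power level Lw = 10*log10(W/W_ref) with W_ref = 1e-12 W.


W / W_ref = 77.2815 / 1e-12 = 7.72815e+13
Lw = 10 * log10(7.72815e+13) = 138.88 dB


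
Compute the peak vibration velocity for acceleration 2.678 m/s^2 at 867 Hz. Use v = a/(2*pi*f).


omega = 2*pi*f = 2*pi*867 = 5447.52 rad/s
v = a / omega = 2.678 / 5447.52 = 0.0004916 m/s


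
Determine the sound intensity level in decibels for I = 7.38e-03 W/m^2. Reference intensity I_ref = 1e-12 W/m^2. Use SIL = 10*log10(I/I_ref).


I / I_ref = 7.38e-03 / 1e-12 = 7.38e+09
SIL = 10 * log10(7.38e+09) = 98.681 dB


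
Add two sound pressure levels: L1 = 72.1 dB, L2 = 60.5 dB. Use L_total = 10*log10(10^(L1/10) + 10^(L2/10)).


10^(72.1/10) = 1.62181e+07
10^(60.5/10) = 1.12202e+06
Sum = 1.62181e+07 + 1.12202e+06 = 1.73401e+07
L_total = 10*log10(1.73401e+07) = 72.391 dB


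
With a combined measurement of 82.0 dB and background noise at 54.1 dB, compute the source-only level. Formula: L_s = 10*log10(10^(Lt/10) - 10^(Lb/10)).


10^(82.0/10) = 1.58489e+08
10^(54.1/10) = 257040
Difference = 1.58489e+08 - 257040 = 1.58232e+08
L_source = 10*log10(1.58232e+08) = 81.993 dB


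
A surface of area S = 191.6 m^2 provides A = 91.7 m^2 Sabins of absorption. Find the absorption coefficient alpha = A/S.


Absorption coefficient = absorbed power / incident power
alpha = A / S = 91.7 / 191.6 = 0.4786


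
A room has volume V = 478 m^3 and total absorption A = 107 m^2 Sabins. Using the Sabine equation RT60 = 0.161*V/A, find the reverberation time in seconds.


RT60 = 0.161 * 478 / 107 = 0.71923 s


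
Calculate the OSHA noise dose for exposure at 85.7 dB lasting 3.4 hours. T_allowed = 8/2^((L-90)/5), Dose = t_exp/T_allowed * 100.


T_allowed = 8 / 2^((85.7 - 90)/5) = 14.5203 hr
Dose = 3.4 / 14.5203 * 100 = 23.415 %


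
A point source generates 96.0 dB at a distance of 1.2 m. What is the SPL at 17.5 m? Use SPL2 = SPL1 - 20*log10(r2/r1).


r2/r1 = 17.5/1.2 = 14.5833
Correction = 20*log10(14.5833) = 23.2771 dB
SPL2 = 96.0 - 23.2771 = 72.723 dB


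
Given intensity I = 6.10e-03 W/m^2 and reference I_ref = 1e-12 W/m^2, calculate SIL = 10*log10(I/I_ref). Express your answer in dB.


I / I_ref = 6.10e-03 / 1e-12 = 6.1e+09
SIL = 10 * log10(6.1e+09) = 97.853 dB


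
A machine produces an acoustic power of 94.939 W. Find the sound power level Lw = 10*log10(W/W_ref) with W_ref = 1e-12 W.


W / W_ref = 94.939 / 1e-12 = 9.4939e+13
Lw = 10 * log10(9.4939e+13) = 139.77 dB


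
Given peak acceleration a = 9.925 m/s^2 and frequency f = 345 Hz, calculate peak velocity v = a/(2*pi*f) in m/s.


omega = 2*pi*f = 2*pi*345 = 2167.7 rad/s
v = a / omega = 9.925 / 2167.7 = 0.0045786 m/s


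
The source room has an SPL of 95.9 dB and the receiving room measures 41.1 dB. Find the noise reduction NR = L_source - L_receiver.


NR = L_source - L_receiver (difference between source and receiving room levels)
NR = 95.9 - 41.1 = 54.8 dB


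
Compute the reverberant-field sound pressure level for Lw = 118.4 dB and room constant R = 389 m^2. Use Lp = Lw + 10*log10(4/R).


4/R = 4/389 = 0.0102828
Lp = 118.4 + 10*log10(0.0102828) = 98.521 dB


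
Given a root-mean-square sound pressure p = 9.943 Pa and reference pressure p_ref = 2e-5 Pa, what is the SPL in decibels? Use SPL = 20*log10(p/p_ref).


p / p_ref = 9.943 / 2e-5 = 497150
SPL = 20 * log10(497150) = 113.93 dB


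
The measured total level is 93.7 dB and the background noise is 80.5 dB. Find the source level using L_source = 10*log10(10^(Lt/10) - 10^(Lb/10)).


10^(93.7/10) = 2.34423e+09
10^(80.5/10) = 1.12202e+08
Difference = 2.34423e+09 - 1.12202e+08 = 2.23203e+09
L_source = 10*log10(2.23203e+09) = 93.487 dB


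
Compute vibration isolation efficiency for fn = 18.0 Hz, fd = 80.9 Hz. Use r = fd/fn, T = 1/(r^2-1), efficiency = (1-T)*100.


r = 80.9 / 18.0 = 4.49444
r^2 - 1 = 4.49444^2 - 1 = 19.2
T = 1/19.2 = 0.0520833
Efficiency = (1 - 0.0520833)*100 = 94.792 %


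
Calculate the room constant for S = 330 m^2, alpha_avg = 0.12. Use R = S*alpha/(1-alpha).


R = 330 * 0.12 / (1 - 0.12) = 45 m^2


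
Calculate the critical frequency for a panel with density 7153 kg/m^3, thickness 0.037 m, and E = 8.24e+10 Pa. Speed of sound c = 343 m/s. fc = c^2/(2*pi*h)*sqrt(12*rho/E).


12*rho/E = 12*7153/8.24e+10 = 1.0417e-06
sqrt(12*rho/E) = sqrt(1.0417e-06) = 0.00102064
c^2/(2*pi*h) = 343^2/(2*pi*0.037) = 506065
fc = 506065 * 0.00102064 = 516.51 Hz


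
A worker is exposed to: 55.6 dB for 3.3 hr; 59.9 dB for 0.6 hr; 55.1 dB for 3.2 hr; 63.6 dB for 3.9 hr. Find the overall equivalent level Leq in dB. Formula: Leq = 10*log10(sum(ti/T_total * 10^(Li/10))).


T_total = 3.3 + 0.6 + 3.2 + 3.9 = 11.0 hr
(3.3/11.0) * 10^(55.6/10) = 108923
(0.6/11.0) * 10^(59.9/10) = 53303.8
(3.2/11.0) * 10^(55.1/10) = 94136.3
(3.9/11.0) * 10^(63.6/10) = 812217
Sum = 108923 + 53303.8 + 94136.3 + 812217 = 1.06858e+06
Leq = 10*log10(1.06858e+06) = 60.288 dB


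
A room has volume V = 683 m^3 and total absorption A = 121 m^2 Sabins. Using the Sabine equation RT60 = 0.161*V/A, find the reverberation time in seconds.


RT60 = 0.161 * 683 / 121 = 0.90879 s


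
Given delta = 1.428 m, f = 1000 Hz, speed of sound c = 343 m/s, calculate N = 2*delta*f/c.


N = 2*delta*f/c = 2*delta/lambda, where lambda = c/f
lambda = 343 / 1000 = 0.343 m
N = 2 * 1.428 / 0.343 = 8.3265


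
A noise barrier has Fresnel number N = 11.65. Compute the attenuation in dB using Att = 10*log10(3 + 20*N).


3 + 20*N = 3 + 20*11.65 = 236
Att = 10*log10(236) = 23.729 dB


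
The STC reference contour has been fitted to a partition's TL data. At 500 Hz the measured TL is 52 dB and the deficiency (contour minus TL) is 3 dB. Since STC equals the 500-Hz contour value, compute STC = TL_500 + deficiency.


By ASTM E413, STC = value of the fitted reference contour at 500 Hz.
Contour value at 500 Hz = TL_500 + deficiency = 52 + 3 = 55
STC = 55


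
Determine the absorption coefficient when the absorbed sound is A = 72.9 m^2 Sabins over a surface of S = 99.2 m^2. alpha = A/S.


Absorption coefficient = absorbed power / incident power
alpha = A / S = 72.9 / 99.2 = 0.73488


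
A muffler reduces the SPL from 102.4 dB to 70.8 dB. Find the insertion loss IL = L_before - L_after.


Insertion loss = SPL without muffler - SPL with muffler
IL = 102.4 - 70.8 = 31.6 dB


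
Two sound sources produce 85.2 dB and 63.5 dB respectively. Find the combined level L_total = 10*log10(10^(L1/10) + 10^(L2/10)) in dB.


10^(85.2/10) = 3.31131e+08
10^(63.5/10) = 2.23872e+06
Sum = 3.31131e+08 + 2.23872e+06 = 3.3337e+08
L_total = 10*log10(3.3337e+08) = 85.229 dB


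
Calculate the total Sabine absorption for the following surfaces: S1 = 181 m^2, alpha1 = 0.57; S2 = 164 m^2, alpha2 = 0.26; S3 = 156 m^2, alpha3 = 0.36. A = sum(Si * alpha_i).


181 * 0.57 = 103.17
164 * 0.26 = 42.64
156 * 0.36 = 56.16
A_total = 103.17 + 42.64 + 56.16 = 201.97 m^2


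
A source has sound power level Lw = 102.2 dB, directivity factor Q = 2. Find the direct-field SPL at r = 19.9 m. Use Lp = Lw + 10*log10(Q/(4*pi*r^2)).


4*pi*r^2 = 4*pi*19.9^2 = 4976.41 m^2
Q / (4*pi*r^2) = 2 / 4976.41 = 0.000401896
Lp = 102.2 + 10*log10(0.000401896) = 68.241 dB


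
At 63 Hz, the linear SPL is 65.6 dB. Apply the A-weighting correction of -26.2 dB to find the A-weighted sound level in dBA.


A-weighting table: 63 Hz -> -26.2 dB correction
SPL_A = SPL + correction = 65.6 + (-26.2) = 39.4 dBA


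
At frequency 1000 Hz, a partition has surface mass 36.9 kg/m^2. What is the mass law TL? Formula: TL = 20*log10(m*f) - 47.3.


m * f = 36.9 * 1000 = 36900
20*log10(36900) = 91.3405 dB
TL = 91.3405 - 47.3 = 44.041 dB


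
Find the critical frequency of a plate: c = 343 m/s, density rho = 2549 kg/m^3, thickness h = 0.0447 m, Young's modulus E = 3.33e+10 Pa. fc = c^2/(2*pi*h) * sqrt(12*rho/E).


12*rho/E = 12*2549/3.33e+10 = 9.18559e-07
sqrt(12*rho/E) = sqrt(9.18559e-07) = 0.000958415
c^2/(2*pi*h) = 343^2/(2*pi*0.0447) = 418891
fc = 418891 * 0.000958415 = 401.47 Hz


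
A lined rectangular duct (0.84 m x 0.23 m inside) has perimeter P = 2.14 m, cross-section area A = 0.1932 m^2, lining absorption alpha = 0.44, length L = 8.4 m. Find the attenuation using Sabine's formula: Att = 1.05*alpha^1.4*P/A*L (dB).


alpha^1.4 = 0.44^1.4 = 0.316835
Attenuation rate = 1.05 * alpha^1.4 * P / A
= 1.05 * 0.316835 * 2.14 / 0.1932 = 3.68493 dB/m
Total Att = 3.68493 * 8.4 = 30.953 dB


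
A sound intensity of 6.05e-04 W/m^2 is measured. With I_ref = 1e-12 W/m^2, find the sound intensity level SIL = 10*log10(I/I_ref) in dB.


I / I_ref = 6.05e-04 / 1e-12 = 6.05e+08
SIL = 10 * log10(6.05e+08) = 87.818 dB


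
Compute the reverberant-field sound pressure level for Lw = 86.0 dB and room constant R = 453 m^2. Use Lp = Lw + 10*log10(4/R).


4/R = 4/453 = 0.00883002
Lp = 86.0 + 10*log10(0.00883002) = 65.46 dB


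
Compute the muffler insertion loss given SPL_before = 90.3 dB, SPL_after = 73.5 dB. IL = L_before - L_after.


Insertion loss = SPL without muffler - SPL with muffler
IL = 90.3 - 73.5 = 16.8 dB


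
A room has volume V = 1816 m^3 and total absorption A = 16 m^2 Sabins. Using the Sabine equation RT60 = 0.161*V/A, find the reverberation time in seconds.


RT60 = 0.161 * 1816 / 16 = 18.274 s


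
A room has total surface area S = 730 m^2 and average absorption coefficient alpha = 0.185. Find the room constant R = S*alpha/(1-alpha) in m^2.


R = 730 * 0.185 / (1 - 0.185) = 165.71 m^2


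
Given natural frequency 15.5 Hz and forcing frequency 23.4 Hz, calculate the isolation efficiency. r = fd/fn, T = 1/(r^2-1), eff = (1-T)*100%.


r = 23.4 / 15.5 = 1.50968
r^2 - 1 = 1.50968^2 - 1 = 1.27913
T = 1/1.27913 = 0.781781
Efficiency = (1 - 0.781781)*100 = 21.822 %


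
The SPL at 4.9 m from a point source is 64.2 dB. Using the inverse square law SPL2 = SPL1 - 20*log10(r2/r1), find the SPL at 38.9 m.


r2/r1 = 38.9/4.9 = 7.93878
Correction = 20*log10(7.93878) = 17.9951 dB
SPL2 = 64.2 - 17.9951 = 46.205 dB


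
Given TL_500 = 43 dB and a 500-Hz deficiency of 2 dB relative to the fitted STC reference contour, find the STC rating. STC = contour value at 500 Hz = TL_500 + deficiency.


By ASTM E413, STC = value of the fitted reference contour at 500 Hz.
Contour value at 500 Hz = TL_500 + deficiency = 43 + 2 = 45
STC = 45


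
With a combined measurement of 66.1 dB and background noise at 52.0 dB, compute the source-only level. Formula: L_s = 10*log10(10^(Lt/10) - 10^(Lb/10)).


10^(66.1/10) = 4.0738e+06
10^(52.0/10) = 158489
Difference = 4.0738e+06 - 158489 = 3.91531e+06
L_source = 10*log10(3.91531e+06) = 65.928 dB


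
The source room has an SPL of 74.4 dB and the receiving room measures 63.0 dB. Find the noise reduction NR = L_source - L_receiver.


NR = L_source - L_receiver (difference between source and receiving room levels)
NR = 74.4 - 63.0 = 11.4 dB


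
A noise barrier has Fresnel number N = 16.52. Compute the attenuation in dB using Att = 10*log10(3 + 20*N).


3 + 20*N = 3 + 20*16.52 = 333.4
Att = 10*log10(333.4) = 25.23 dB


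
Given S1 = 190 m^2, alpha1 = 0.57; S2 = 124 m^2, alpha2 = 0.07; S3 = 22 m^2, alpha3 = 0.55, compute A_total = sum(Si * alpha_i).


190 * 0.57 = 108.3
124 * 0.07 = 8.68
22 * 0.55 = 12.1
A_total = 108.3 + 8.68 + 12.1 = 129.08 m^2


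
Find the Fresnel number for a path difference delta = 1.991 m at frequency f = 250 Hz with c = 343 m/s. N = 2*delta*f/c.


N = 2*delta*f/c = 2*delta/lambda, where lambda = c/f
lambda = 343 / 250 = 1.372 m
N = 2 * 1.991 / 1.372 = 2.9023


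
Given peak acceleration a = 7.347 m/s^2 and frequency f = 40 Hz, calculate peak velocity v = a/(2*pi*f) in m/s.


omega = 2*pi*f = 2*pi*40 = 251.327 rad/s
v = a / omega = 7.347 / 251.327 = 0.029233 m/s


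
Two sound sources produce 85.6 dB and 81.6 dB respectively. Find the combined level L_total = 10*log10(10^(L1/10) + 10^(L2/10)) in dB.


10^(85.6/10) = 3.63078e+08
10^(81.6/10) = 1.44544e+08
Sum = 3.63078e+08 + 1.44544e+08 = 5.07622e+08
L_total = 10*log10(5.07622e+08) = 87.055 dB


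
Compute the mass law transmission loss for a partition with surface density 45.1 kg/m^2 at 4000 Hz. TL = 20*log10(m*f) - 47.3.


m * f = 45.1 * 4000 = 180400
20*log10(180400) = 105.125 dB
TL = 105.125 - 47.3 = 57.825 dB


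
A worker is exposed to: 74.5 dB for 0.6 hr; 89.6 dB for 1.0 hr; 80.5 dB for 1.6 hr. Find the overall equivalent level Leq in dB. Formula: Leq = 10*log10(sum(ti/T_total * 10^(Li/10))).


T_total = 0.6 + 1.0 + 1.6 = 3.2 hr
(0.6/3.2) * 10^(74.5/10) = 5.28447e+06
(1.0/3.2) * 10^(89.6/10) = 2.85003e+08
(1.6/3.2) * 10^(80.5/10) = 5.61009e+07
Sum = 5.28447e+06 + 2.85003e+08 + 5.61009e+07 = 3.46388e+08
Leq = 10*log10(3.46388e+08) = 85.396 dB


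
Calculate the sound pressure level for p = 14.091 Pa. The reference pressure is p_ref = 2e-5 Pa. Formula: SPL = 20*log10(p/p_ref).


p / p_ref = 14.091 / 2e-5 = 704550
SPL = 20 * log10(704550) = 116.96 dB


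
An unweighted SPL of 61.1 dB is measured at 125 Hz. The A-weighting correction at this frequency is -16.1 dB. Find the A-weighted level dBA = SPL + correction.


A-weighting table: 125 Hz -> -16.1 dB correction
SPL_A = SPL + correction = 61.1 + (-16.1) = 45 dBA


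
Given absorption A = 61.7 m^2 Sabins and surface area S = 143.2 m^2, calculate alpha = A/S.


Absorption coefficient = absorbed power / incident power
alpha = A / S = 61.7 / 143.2 = 0.43087


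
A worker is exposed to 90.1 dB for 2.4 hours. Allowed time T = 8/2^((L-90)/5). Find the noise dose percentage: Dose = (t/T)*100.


T_allowed = 8 / 2^((90.1 - 90)/5) = 7.88986 hr
Dose = 2.4 / 7.88986 * 100 = 30.419 %


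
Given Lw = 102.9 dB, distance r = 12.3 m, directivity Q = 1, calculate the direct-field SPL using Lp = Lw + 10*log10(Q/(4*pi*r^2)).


4*pi*r^2 = 4*pi*12.3^2 = 1901.17 m^2
Q / (4*pi*r^2) = 1 / 1901.17 = 0.000525992
Lp = 102.9 + 10*log10(0.000525992) = 70.11 dB


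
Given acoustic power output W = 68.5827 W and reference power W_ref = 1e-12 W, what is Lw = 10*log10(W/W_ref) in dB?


W / W_ref = 68.5827 / 1e-12 = 6.85827e+13
Lw = 10 * log10(6.85827e+13) = 138.36 dB


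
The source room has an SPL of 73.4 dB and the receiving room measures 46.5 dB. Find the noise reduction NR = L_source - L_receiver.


NR = L_source - L_receiver (difference between source and receiving room levels)
NR = 73.4 - 46.5 = 26.9 dB


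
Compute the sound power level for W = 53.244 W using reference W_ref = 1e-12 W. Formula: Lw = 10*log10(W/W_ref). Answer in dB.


W / W_ref = 53.244 / 1e-12 = 5.3244e+13
Lw = 10 * log10(5.3244e+13) = 137.26 dB


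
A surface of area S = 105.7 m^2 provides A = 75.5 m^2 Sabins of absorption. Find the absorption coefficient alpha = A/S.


Absorption coefficient = absorbed power / incident power
alpha = A / S = 75.5 / 105.7 = 0.71429


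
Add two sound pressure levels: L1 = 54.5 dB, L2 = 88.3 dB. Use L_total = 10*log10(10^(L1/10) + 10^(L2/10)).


10^(54.5/10) = 281838
10^(88.3/10) = 6.76083e+08
Sum = 281838 + 6.76083e+08 = 6.76365e+08
L_total = 10*log10(6.76365e+08) = 88.302 dB


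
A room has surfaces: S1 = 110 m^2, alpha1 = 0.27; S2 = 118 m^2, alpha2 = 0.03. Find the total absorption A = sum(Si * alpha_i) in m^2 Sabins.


110 * 0.27 = 29.7
118 * 0.03 = 3.54
A_total = 29.7 + 3.54 = 33.24 m^2


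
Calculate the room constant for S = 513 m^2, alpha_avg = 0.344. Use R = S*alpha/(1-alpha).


R = 513 * 0.344 / (1 - 0.344) = 269.01 m^2


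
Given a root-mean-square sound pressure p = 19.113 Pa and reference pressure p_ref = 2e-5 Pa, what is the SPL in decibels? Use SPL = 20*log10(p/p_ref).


p / p_ref = 19.113 / 2e-5 = 955650
SPL = 20 * log10(955650) = 119.61 dB


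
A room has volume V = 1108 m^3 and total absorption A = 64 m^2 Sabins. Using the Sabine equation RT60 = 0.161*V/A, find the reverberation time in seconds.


RT60 = 0.161 * 1108 / 64 = 2.7873 s


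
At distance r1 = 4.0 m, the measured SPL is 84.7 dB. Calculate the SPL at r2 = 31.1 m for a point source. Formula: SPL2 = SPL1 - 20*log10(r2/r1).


r2/r1 = 31.1/4.0 = 7.775
Correction = 20*log10(7.775) = 17.814 dB
SPL2 = 84.7 - 17.814 = 66.886 dB


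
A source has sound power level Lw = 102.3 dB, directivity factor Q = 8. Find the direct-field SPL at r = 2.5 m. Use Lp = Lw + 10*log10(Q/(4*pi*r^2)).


4*pi*r^2 = 4*pi*2.5^2 = 78.5398 m^2
Q / (4*pi*r^2) = 8 / 78.5398 = 0.101859
Lp = 102.3 + 10*log10(0.101859) = 92.38 dB


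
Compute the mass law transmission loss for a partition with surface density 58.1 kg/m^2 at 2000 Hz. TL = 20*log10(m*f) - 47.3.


m * f = 58.1 * 2000 = 116200
20*log10(116200) = 101.304 dB
TL = 101.304 - 47.3 = 54.004 dB


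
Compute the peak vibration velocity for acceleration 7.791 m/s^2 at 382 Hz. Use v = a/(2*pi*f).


omega = 2*pi*f = 2*pi*382 = 2400.18 rad/s
v = a / omega = 7.791 / 2400.18 = 0.003246 m/s


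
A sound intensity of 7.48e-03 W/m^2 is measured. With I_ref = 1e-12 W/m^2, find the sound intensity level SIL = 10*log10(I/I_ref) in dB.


I / I_ref = 7.48e-03 / 1e-12 = 7.48e+09
SIL = 10 * log10(7.48e+09) = 98.739 dB


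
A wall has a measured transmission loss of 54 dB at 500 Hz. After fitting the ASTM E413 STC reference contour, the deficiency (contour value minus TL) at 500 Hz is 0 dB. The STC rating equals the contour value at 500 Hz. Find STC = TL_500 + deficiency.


By ASTM E413, STC = value of the fitted reference contour at 500 Hz.
Contour value at 500 Hz = TL_500 + deficiency = 54 + 0 = 54
STC = 54


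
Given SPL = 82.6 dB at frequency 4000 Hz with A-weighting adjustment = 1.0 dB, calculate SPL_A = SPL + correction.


A-weighting table: 4000 Hz -> 1.0 dB correction
SPL_A = SPL + correction = 82.6 + (1.0) = 83.6 dBA


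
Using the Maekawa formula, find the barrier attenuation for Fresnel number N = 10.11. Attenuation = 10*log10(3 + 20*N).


3 + 20*N = 3 + 20*10.11 = 205.2
Att = 10*log10(205.2) = 23.122 dB


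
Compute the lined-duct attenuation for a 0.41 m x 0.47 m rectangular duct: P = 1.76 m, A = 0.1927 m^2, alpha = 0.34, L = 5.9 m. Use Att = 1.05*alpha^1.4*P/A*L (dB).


alpha^1.4 = 0.34^1.4 = 0.220836
Attenuation rate = 1.05 * alpha^1.4 * P / A
= 1.05 * 0.220836 * 1.76 / 0.1927 = 2.11783 dB/m
Total Att = 2.11783 * 5.9 = 12.495 dB


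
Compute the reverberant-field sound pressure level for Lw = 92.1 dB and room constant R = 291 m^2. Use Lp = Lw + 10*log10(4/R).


4/R = 4/291 = 0.0137457
Lp = 92.1 + 10*log10(0.0137457) = 73.482 dB


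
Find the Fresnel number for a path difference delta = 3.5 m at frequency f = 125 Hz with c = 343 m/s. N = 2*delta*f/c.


N = 2*delta*f/c = 2*delta/lambda, where lambda = c/f
lambda = 343 / 125 = 2.744 m
N = 2 * 3.5 / 2.744 = 2.551


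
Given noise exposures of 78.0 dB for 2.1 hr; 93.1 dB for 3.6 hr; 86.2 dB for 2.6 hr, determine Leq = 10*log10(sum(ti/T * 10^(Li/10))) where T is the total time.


T_total = 2.1 + 3.6 + 2.6 = 8.3 hr
(2.1/8.3) * 10^(78.0/10) = 1.5964e+07
(3.6/8.3) * 10^(93.1/10) = 8.85573e+08
(2.6/8.3) * 10^(86.2/10) = 1.30586e+08
Sum = 1.5964e+07 + 8.85573e+08 + 1.30586e+08 = 1.03212e+09
Leq = 10*log10(1.03212e+09) = 90.137 dB


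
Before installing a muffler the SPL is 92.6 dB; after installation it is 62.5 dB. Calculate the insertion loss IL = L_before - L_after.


Insertion loss = SPL without muffler - SPL with muffler
IL = 92.6 - 62.5 = 30.1 dB


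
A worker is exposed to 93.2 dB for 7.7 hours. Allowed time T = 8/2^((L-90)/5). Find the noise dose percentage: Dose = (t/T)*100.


T_allowed = 8 / 2^((93.2 - 90)/5) = 5.1337 hr
Dose = 7.7 / 5.1337 * 100 = 149.99 %


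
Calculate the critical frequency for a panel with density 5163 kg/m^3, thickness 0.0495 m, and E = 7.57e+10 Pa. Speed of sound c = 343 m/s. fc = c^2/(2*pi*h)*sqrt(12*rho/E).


12*rho/E = 12*5163/7.57e+10 = 8.18441e-07
sqrt(12*rho/E) = sqrt(8.18441e-07) = 0.000904677
c^2/(2*pi*h) = 343^2/(2*pi*0.0495) = 378271
fc = 378271 * 0.000904677 = 342.21 Hz


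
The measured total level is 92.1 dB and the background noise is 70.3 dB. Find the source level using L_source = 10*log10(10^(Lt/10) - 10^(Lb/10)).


10^(92.1/10) = 1.62181e+09
10^(70.3/10) = 1.07152e+07
Difference = 1.62181e+09 - 1.07152e+07 = 1.61109e+09
L_source = 10*log10(1.61109e+09) = 92.071 dB


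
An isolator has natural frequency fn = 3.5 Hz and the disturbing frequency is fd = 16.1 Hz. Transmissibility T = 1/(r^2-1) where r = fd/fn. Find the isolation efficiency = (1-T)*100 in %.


r = 16.1 / 3.5 = 4.6
r^2 - 1 = 4.6^2 - 1 = 20.16
T = 1/20.16 = 0.0496032
Efficiency = (1 - 0.0496032)*100 = 95.04 %


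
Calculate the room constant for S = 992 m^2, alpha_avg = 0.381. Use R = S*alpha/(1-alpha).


R = 992 * 0.381 / (1 - 0.381) = 610.58 m^2


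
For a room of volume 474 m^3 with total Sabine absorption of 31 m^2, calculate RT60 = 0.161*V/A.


RT60 = 0.161 * 474 / 31 = 2.4617 s


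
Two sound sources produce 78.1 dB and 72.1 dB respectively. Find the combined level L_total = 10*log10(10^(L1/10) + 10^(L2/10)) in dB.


10^(78.1/10) = 6.45654e+07
10^(72.1/10) = 1.62181e+07
Sum = 6.45654e+07 + 1.62181e+07 = 8.07835e+07
L_total = 10*log10(8.07835e+07) = 79.073 dB


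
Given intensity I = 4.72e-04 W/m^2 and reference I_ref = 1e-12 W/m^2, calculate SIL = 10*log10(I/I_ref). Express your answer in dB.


I / I_ref = 4.72e-04 / 1e-12 = 4.72e+08
SIL = 10 * log10(4.72e+08) = 86.739 dB
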